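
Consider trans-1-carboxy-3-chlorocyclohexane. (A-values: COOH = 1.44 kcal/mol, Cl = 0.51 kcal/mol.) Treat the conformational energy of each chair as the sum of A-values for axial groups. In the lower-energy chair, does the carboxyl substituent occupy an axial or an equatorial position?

C1 and C3 have the same parity, so for the trans isomer the two substituents are one axial and one equatorial in each chair.
Chair I (carboxyl axial, chloro equatorial): E = 1.44 kcal/mol.
Chair II (carboxyl equatorial, chloro axial): E = 0.51 kcal/mol.
Chair II is the more stable (lower-energy) conformer, and in that chair the carboxyl group is equatorial.

equatorial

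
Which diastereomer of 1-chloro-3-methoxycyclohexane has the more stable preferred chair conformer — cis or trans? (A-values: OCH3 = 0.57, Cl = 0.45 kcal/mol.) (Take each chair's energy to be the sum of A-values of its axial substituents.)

At 1,3 positions (parity same): cis → (e,e or a,a); trans → (a,e or e,a).
Best chair for cis: E = 0.00 kcal/mol; best chair for trans: E = 0.45 kcal/mol.
The cis isomer is lower by 0.45 kcal/mol.

cis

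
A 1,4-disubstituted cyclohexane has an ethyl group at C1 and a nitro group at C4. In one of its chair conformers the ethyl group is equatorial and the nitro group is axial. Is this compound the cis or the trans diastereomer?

cis

C1 and C4 have opposite parity, so their axial bonds point in opposite directions.
With opposite-parity carbons, two substituents on the same face are one axial and one equatorial; opposite faces give both axial or both equatorial.
Here the groups are equatorial/axial → same face → cis.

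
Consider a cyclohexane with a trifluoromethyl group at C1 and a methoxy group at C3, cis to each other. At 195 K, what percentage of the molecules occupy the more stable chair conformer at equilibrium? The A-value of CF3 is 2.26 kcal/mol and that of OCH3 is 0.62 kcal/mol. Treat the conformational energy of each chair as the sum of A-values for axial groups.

C1 and C3 have the same parity, so for the cis isomer the two substituents are e,e in one chair and a,a in the other.
Chair I (trifluoromethyl axial, methoxy axial): E = 2.88 kcal/mol; chair II (trifluoromethyl equatorial, methoxy equatorial): E = 0.00 kcal/mol.
ΔG = 2.88 kcal/mol between the two chairs.
K = exp(ΔG/RT) with R = 1.987×10⁻³ kcal mol⁻¹ K⁻¹ and T = 195 K gives K ≈ 1.69e+03.
Fraction in the lower-energy chair = K/(K+1) = 99.9%.

99.9%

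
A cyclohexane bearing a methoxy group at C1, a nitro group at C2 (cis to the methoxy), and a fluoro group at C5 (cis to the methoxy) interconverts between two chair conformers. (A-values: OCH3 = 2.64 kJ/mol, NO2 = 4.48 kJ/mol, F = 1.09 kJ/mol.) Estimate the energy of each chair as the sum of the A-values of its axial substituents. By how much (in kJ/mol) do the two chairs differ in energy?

0.75 kJ/mol

Chair I (methoxy axial, nitro equatorial, fluoro axial): E = 3.73 kJ/mol.
Chair II (methoxy equatorial, nitro axial, fluoro equatorial): E = 4.48 kJ/mol.
ΔE = 4.48 − 3.73 = 0.75 kJ/mol; chair I is more stable.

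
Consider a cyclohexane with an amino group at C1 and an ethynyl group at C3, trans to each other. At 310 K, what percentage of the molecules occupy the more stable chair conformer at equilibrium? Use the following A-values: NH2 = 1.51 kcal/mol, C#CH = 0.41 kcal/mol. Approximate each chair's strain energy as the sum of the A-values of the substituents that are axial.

85.6%

C1 and C3 have the same parity, so for the trans isomer the two substituents are one axial and one equatorial in each chair.
Chair I (amino axial, ethynyl equatorial): E = 1.51 kcal/mol; chair II (amino equatorial, ethynyl axial): E = 0.41 kcal/mol.
ΔG = 1.10 kcal/mol between the two chairs.
K = exp(ΔG/RT) with R = 1.987×10⁻³ kcal mol⁻¹ K⁻¹ and T = 310 K gives K ≈ 5.96.
Fraction in the lower-energy chair = K/(K+1) = 85.6%.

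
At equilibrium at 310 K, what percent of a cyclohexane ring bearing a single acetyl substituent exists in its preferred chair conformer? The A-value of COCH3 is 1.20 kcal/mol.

One chair has the acetyl group axial (E = 1.20 kcal/mol) and the other has it equatorial (E = 0).
ΔG = 1.20 kcal/mol between the two chairs.
K = exp(ΔG/RT) with R = 1.987×10⁻³ kcal mol⁻¹ K⁻¹ and T = 310 K gives K ≈ 7.02.
Fraction in the lower-energy chair = K/(K+1) = 87.5%.

87.5%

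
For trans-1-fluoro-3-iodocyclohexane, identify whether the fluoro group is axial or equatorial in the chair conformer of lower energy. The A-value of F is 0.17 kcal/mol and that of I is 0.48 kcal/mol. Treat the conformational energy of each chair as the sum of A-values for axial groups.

axial

C1 and C3 have the same parity, so for the trans isomer the two substituents are one axial and one equatorial in each chair.
Chair I (fluoro axial, iodo equatorial): E = 0.17 kcal/mol.
Chair II (fluoro equatorial, iodo axial): E = 0.48 kcal/mol.
Chair I is the more stable (lower-energy) conformer, and in that chair the fluoro group is axial.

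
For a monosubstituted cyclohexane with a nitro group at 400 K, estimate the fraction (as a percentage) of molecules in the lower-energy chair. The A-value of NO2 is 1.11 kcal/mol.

80.2%

One chair has the nitro group axial (E = 1.11 kcal/mol) and the other has it equatorial (E = 0).
ΔG = 1.11 kcal/mol between the two chairs.
K = exp(ΔG/RT) with R = 1.987×10⁻³ kcal mol⁻¹ K⁻¹ and T = 400 K gives K ≈ 4.04.
Fraction in the lower-energy chair = K/(K+1) = 80.2%.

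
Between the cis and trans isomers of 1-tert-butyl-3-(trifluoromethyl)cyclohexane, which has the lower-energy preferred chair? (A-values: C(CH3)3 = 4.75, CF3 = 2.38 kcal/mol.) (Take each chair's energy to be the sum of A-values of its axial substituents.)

cis

At 1,3 positions (parity same): cis → (e,e or a,a); trans → (a,e or e,a).
Best chair for cis: E = 0.00 kcal/mol; best chair for trans: E = 2.38 kcal/mol.
The cis isomer is lower by 2.38 kcal/mol.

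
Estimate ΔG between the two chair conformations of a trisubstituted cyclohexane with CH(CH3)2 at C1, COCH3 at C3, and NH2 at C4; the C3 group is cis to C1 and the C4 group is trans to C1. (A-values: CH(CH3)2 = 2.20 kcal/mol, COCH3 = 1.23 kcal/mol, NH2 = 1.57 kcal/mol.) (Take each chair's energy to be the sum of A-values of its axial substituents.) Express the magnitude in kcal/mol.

Chair I (isopropyl axial, acetyl axial, amino axial): E = 5.00 kcal/mol.
Chair II (isopropyl equatorial, acetyl equatorial, amino equatorial): E = 0.00 kcal/mol.
ΔE = 5.00 − 0.00 = 5.00 kcal/mol; chair II is more stable.

5.00 kcal/mol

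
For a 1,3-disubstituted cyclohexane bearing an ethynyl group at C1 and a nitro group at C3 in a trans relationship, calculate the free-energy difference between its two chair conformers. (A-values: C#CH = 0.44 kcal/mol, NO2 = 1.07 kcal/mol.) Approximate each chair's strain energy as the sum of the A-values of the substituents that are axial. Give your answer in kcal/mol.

0.63 kcal/mol

C1 and C3 have the same parity, so for the trans isomer the two substituents are one axial and one equatorial in each chair.
Chair I (ethynyl axial, nitro equatorial): E = 0.44 kcal/mol.
Chair II (ethynyl equatorial, nitro axial): E = 1.07 kcal/mol.
ΔE = 1.07 − 0.44 = 0.63 kcal/mol; chair I is more stable.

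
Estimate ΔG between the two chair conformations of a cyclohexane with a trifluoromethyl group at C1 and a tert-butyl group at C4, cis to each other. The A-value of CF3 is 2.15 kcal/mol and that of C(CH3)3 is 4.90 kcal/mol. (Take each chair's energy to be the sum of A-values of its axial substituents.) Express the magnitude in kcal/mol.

2.75 kcal/mol

C1 and C4 have opposite parity, so for the cis isomer the two substituents are one axial and one equatorial in each chair.
Chair I (trifluoromethyl axial, tert-butyl equatorial): E = 2.15 kcal/mol.
Chair II (trifluoromethyl equatorial, tert-butyl axial): E = 4.90 kcal/mol.
ΔE = 4.90 − 2.15 = 2.75 kcal/mol; chair I is more stable.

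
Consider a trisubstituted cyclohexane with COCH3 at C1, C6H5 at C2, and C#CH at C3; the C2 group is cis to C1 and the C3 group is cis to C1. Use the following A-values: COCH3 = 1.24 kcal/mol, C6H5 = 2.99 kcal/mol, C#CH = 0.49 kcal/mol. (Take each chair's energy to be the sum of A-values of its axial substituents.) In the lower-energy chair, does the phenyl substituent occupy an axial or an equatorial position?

equatorial

Chair I (acetyl axial, phenyl equatorial, ethynyl axial): E = 1.73 kcal/mol.
Chair II (acetyl equatorial, phenyl axial, ethynyl equatorial): E = 2.99 kcal/mol.
Chair I is the more stable (lower-energy) conformer, and in that chair the phenyl group is equatorial.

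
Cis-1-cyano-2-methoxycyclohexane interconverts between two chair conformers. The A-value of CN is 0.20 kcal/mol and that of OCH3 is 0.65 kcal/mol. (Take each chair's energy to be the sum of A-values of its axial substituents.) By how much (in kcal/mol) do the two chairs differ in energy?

0.45 kcal/mol

C1 and C2 have opposite parity, so for the cis isomer the two substituents are one axial and one equatorial in each chair.
Chair I (cyano axial, methoxy equatorial): E = 0.20 kcal/mol.
Chair II (cyano equatorial, methoxy axial): E = 0.65 kcal/mol.
ΔE = 0.65 − 0.20 = 0.45 kcal/mol; chair I is more stable.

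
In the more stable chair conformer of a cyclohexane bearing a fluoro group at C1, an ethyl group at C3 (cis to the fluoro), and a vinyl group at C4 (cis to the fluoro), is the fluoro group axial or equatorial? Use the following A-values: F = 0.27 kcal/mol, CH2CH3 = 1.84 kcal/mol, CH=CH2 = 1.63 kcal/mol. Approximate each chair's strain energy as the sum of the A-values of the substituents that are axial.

equatorial

Chair I (fluoro axial, ethyl axial, vinyl equatorial): E = 2.11 kcal/mol.
Chair II (fluoro equatorial, ethyl equatorial, vinyl axial): E = 1.63 kcal/mol.
Chair II is the more stable (lower-energy) conformer, and in that chair the fluoro group is equatorial.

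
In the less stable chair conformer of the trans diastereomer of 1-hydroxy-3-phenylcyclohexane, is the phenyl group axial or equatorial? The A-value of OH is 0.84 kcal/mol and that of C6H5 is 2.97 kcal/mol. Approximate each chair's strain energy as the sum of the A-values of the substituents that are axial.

axial

C1 and C3 have the same parity, so for the trans isomer the two substituents are one axial and one equatorial in each chair.
Chair I (hydroxyl axial, phenyl equatorial): E = 0.84 kcal/mol.
Chair II (hydroxyl equatorial, phenyl axial): E = 2.97 kcal/mol.
Chair II is the less stable (higher-energy) conformer, and in that chair the phenyl group is axial.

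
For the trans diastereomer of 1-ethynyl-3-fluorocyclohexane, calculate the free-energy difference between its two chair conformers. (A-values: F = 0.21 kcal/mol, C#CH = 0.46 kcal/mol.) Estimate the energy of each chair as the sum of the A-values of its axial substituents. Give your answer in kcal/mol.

0.25 kcal/mol

C1 and C3 have the same parity, so for the trans isomer the two substituents are one axial and one equatorial in each chair.
Chair I (fluoro axial, ethynyl equatorial): E = 0.21 kcal/mol.
Chair II (fluoro equatorial, ethynyl axial): E = 0.46 kcal/mol.
ΔE = 0.46 − 0.21 = 0.25 kcal/mol; chair I is more stable.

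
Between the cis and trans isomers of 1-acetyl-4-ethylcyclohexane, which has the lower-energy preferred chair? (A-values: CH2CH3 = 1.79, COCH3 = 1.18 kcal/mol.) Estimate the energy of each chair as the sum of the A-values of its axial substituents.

At 1,4 positions (parity opposite): cis → (a,e or e,a); trans → (e,e or a,a).
Best chair for cis: E = 1.18 kcal/mol; best chair for trans: E = 0.00 kcal/mol.
The trans isomer is lower by 1.18 kcal/mol.

trans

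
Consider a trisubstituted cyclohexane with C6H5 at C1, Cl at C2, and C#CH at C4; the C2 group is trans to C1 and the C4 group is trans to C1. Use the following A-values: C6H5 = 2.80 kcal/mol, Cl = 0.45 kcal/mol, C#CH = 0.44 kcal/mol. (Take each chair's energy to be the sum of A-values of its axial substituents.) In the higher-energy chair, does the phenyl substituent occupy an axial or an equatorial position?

axial

Chair I (phenyl axial, chloro axial, ethynyl axial): E = 3.69 kcal/mol.
Chair II (phenyl equatorial, chloro equatorial, ethynyl equatorial): E = 0.00 kcal/mol.
Chair I is the less stable (higher-energy) conformer, and in that chair the phenyl group is axial.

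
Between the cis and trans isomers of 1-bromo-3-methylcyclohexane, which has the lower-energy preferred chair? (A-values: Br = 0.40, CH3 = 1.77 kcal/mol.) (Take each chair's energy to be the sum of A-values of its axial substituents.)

cis

At 1,3 positions (parity same): cis → (e,e or a,a); trans → (a,e or e,a).
Best chair for cis: E = 0.00 kcal/mol; best chair for trans: E = 0.40 kcal/mol.
The cis isomer is lower by 0.40 kcal/mol.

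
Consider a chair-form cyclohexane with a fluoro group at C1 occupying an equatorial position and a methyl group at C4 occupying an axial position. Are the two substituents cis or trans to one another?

C1 and C4 have opposite parity, so their axial bonds point in opposite directions.
With opposite-parity carbons, two substituents on the same face are one axial and one equatorial; opposite faces give both axial or both equatorial.
Here the groups are equatorial/axial → same face → cis.

cis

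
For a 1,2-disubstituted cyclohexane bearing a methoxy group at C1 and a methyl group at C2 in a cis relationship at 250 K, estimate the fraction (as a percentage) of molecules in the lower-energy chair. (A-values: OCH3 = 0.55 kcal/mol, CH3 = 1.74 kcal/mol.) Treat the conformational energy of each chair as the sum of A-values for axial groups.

91.6%

C1 and C2 have opposite parity, so for the cis isomer the two substituents are one axial and one equatorial in each chair.
Chair I (methoxy axial, methyl equatorial): E = 0.55 kcal/mol; chair II (methoxy equatorial, methyl axial): E = 1.74 kcal/mol.
ΔG = 1.19 kcal/mol between the two chairs.
K = exp(ΔG/RT) with R = 1.987×10⁻³ kcal mol⁻¹ K⁻¹ and T = 250 K gives K ≈ 11.
Fraction in the lower-energy chair = K/(K+1) = 91.6%.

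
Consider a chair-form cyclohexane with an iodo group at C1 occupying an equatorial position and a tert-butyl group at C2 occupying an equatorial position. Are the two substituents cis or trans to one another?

trans

C1 and C2 have opposite parity, so their axial bonds point in opposite directions.
With opposite-parity carbons, two substituents on the same face are one axial and one equatorial; opposite faces give both axial or both equatorial.
Here the groups are equatorial/equatorial → opposite face → trans.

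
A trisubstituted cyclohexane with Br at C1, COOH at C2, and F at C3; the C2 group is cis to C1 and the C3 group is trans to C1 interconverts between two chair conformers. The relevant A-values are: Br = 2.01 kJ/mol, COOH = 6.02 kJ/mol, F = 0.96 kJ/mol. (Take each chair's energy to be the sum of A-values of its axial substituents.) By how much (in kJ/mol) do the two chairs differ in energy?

Chair I (bromo axial, carboxyl equatorial, fluoro equatorial): E = 2.01 kJ/mol.
Chair II (bromo equatorial, carboxyl axial, fluoro axial): E = 6.98 kJ/mol.
ΔE = 6.98 − 2.01 = 4.97 kJ/mol; chair I is more stable.

4.97 kJ/mol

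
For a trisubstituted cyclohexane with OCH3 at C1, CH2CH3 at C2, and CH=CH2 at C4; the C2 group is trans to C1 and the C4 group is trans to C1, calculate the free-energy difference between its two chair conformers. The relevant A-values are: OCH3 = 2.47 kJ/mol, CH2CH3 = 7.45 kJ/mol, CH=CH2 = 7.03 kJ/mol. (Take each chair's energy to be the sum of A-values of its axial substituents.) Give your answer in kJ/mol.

Chair I (methoxy axial, ethyl axial, vinyl axial): E = 16.95 kJ/mol.
Chair II (methoxy equatorial, ethyl equatorial, vinyl equatorial): E = 0.00 kJ/mol.
ΔE = 16.95 − 0.00 = 16.95 kJ/mol; chair II is more stable.

16.95 kJ/mol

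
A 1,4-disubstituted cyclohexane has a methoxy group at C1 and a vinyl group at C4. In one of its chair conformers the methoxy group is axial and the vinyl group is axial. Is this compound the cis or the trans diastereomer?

C1 and C4 have opposite parity, so their axial bonds point in opposite directions.
With opposite-parity carbons, two substituents on the same face are one axial and one equatorial; opposite faces give both axial or both equatorial.
Here the groups are axial/axial → opposite face → trans.

trans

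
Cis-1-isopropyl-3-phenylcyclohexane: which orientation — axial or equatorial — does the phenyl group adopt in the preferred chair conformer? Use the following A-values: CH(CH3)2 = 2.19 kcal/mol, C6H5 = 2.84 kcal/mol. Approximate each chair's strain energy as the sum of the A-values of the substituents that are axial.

equatorial

C1 and C3 have the same parity, so for the cis isomer the two substituents are e,e in one chair and a,a in the other.
Chair I (isopropyl axial, phenyl axial): E = 5.03 kcal/mol.
Chair II (isopropyl equatorial, phenyl equatorial): E = 0.00 kcal/mol.
Chair II is the more stable (lower-energy) conformer, and in that chair the phenyl group is equatorial.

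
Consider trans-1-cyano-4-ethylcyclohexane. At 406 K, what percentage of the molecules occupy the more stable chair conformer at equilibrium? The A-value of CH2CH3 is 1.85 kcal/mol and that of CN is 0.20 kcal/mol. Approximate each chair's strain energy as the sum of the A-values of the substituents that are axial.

92.7%

C1 and C4 have opposite parity, so for the trans isomer the two substituents are e,e in one chair and a,a in the other.
Chair I (ethyl axial, cyano axial): E = 2.05 kcal/mol; chair II (ethyl equatorial, cyano equatorial): E = 0.00 kcal/mol.
ΔG = 2.05 kcal/mol between the two chairs.
K = exp(ΔG/RT) with R = 1.987×10⁻³ kcal mol⁻¹ K⁻¹ and T = 406 K gives K ≈ 12.7.
Fraction in the lower-energy chair = K/(K+1) = 92.7%.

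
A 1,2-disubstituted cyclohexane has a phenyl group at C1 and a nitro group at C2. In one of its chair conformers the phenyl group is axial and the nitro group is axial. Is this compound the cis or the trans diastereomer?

C1 and C2 have opposite parity, so their axial bonds point in opposite directions.
With opposite-parity carbons, two substituents on the same face are one axial and one equatorial; opposite faces give both axial or both equatorial.
Here the groups are axial/axial → opposite face → trans.

trans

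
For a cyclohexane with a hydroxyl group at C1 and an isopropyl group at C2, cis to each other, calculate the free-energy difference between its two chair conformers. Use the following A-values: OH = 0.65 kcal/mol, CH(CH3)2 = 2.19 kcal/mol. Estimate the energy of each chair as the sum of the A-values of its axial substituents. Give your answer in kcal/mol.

1.54 kcal/mol

C1 and C2 have opposite parity, so for the cis isomer the two substituents are one axial and one equatorial in each chair.
Chair I (hydroxyl axial, isopropyl equatorial): E = 0.65 kcal/mol.
Chair II (hydroxyl equatorial, isopropyl axial): E = 2.19 kcal/mol.
ΔE = 2.19 − 0.65 = 1.54 kcal/mol; chair I is more stable.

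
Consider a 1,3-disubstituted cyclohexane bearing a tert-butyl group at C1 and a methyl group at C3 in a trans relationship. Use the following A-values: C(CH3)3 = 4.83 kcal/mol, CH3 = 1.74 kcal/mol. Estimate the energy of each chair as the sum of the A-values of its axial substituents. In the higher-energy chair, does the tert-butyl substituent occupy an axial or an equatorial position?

C1 and C3 have the same parity, so for the trans isomer the two substituents are one axial and one equatorial in each chair.
Chair I (tert-butyl axial, methyl equatorial): E = 4.83 kcal/mol.
Chair II (tert-butyl equatorial, methyl axial): E = 1.74 kcal/mol.
Chair I is the less stable (higher-energy) conformer, and in that chair the tert-butyl group is axial.

axial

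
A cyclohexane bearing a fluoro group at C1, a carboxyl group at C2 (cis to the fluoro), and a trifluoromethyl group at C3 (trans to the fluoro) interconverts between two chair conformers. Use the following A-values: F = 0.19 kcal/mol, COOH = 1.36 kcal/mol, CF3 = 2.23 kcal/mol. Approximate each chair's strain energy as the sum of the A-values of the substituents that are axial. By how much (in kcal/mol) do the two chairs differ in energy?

Chair I (fluoro axial, carboxyl equatorial, trifluoromethyl equatorial): E = 0.19 kcal/mol.
Chair II (fluoro equatorial, carboxyl axial, trifluoromethyl axial): E = 3.59 kcal/mol.
ΔE = 3.59 − 0.19 = 3.40 kcal/mol; chair I is more stable.

3.40 kcal/mol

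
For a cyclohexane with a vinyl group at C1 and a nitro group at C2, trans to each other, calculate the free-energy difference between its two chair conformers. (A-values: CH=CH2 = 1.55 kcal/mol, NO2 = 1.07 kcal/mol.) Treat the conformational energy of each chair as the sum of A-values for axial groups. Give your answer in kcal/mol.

2.62 kcal/mol

C1 and C2 have opposite parity, so for the trans isomer the two substituents are e,e in one chair and a,a in the other.
Chair I (vinyl axial, nitro axial): E = 2.62 kcal/mol.
Chair II (vinyl equatorial, nitro equatorial): E = 0.00 kcal/mol.
ΔE = 2.62 − 0.00 = 2.62 kcal/mol; chair II is more stable.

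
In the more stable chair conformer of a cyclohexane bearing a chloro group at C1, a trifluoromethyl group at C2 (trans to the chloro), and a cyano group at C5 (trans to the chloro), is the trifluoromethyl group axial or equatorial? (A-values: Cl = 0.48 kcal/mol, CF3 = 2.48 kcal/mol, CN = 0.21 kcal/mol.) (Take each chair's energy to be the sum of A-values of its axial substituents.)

Chair I (chloro axial, trifluoromethyl axial, cyano equatorial): E = 2.96 kcal/mol.
Chair II (chloro equatorial, trifluoromethyl equatorial, cyano axial): E = 0.21 kcal/mol.
Chair II is the more stable (lower-energy) conformer, and in that chair the trifluoromethyl group is equatorial.

equatorial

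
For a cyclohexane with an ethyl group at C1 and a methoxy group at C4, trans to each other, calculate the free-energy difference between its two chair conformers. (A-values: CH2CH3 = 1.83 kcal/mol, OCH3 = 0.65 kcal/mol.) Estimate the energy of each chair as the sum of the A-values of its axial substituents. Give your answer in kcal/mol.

2.48 kcal/mol

C1 and C4 have opposite parity, so for the trans isomer the two substituents are e,e in one chair and a,a in the other.
Chair I (ethyl axial, methoxy axial): E = 2.48 kcal/mol.
Chair II (ethyl equatorial, methoxy equatorial): E = 0.00 kcal/mol.
ΔE = 2.48 − 0.00 = 2.48 kcal/mol; chair II is more stable.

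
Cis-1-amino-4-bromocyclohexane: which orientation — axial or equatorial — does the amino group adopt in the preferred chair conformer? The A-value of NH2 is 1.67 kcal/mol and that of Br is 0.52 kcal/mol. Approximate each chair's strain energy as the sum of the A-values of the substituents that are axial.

equatorial

C1 and C4 have opposite parity, so for the cis isomer the two substituents are one axial and one equatorial in each chair.
Chair I (amino axial, bromo equatorial): E = 1.67 kcal/mol.
Chair II (amino equatorial, bromo axial): E = 0.52 kcal/mol.
Chair II is the more stable (lower-energy) conformer, and in that chair the amino group is equatorial.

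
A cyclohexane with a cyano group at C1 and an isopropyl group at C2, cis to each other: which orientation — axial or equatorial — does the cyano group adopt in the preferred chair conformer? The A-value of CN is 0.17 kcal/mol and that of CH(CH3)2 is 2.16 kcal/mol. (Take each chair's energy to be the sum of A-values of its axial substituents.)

C1 and C2 have opposite parity, so for the cis isomer the two substituents are one axial and one equatorial in each chair.
Chair I (cyano axial, isopropyl equatorial): E = 0.17 kcal/mol.
Chair II (cyano equatorial, isopropyl axial): E = 2.16 kcal/mol.
Chair I is the more stable (lower-energy) conformer, and in that chair the cyano group is axial.

axial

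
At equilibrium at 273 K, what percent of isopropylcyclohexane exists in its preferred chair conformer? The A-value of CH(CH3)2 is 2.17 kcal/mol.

One chair has the isopropyl group axial (E = 2.17 kcal/mol) and the other has it equatorial (E = 0).
ΔG = 2.17 kcal/mol between the two chairs.
K = exp(ΔG/RT) with R = 1.987×10⁻³ kcal mol⁻¹ K⁻¹ and T = 273 K gives K ≈ 54.6.
Fraction in the lower-energy chair = K/(K+1) = 98.2%.

98.2%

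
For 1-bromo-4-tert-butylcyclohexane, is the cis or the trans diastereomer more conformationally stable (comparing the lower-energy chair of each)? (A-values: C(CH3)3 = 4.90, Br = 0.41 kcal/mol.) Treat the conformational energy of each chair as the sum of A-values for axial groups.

At 1,4 positions (parity opposite): cis → (a,e or e,a); trans → (e,e or a,a).
Best chair for cis: E = 0.41 kcal/mol; best chair for trans: E = 0.00 kcal/mol.
The trans isomer is lower by 0.41 kcal/mol.

trans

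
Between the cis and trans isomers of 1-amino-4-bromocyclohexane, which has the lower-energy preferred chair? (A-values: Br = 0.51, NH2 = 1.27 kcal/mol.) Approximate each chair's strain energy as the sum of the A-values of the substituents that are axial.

trans

At 1,4 positions (parity opposite): cis → (a,e or e,a); trans → (e,e or a,a).
Best chair for cis: E = 0.51 kcal/mol; best chair for trans: E = 0.00 kcal/mol.
The trans isomer is lower by 0.51 kcal/mol.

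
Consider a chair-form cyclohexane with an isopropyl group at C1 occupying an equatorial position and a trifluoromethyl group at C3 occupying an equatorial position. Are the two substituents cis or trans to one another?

C1 and C3 have the same parity, so their axial bonds point in the same direction.
With same-parity carbons, two substituents on the same face are both axial or both equatorial; opposite faces give one of each.
Here the groups are equatorial/equatorial → same face → cis.

cis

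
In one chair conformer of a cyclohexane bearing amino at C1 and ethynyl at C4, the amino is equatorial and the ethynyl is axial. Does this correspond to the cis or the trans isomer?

C1 and C4 have opposite parity, so their axial bonds point in opposite directions.
With opposite-parity carbons, two substituents on the same face are one axial and one equatorial; opposite faces give both axial or both equatorial.
Here the groups are equatorial/axial → same face → cis.

cis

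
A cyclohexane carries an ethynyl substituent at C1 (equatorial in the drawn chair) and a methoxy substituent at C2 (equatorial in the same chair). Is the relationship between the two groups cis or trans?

trans

C1 and C2 have opposite parity, so their axial bonds point in opposite directions.
With opposite-parity carbons, two substituents on the same face are one axial and one equatorial; opposite faces give both axial or both equatorial.
Here the groups are equatorial/equatorial → opposite face → trans.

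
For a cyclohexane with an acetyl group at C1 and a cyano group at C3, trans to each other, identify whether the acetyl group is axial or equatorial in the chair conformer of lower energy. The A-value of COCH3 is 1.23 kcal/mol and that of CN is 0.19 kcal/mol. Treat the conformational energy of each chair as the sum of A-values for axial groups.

equatorial

C1 and C3 have the same parity, so for the trans isomer the two substituents are one axial and one equatorial in each chair.
Chair I (acetyl axial, cyano equatorial): E = 1.23 kcal/mol.
Chair II (acetyl equatorial, cyano axial): E = 0.19 kcal/mol.
Chair II is the more stable (lower-energy) conformer, and in that chair the acetyl group is equatorial.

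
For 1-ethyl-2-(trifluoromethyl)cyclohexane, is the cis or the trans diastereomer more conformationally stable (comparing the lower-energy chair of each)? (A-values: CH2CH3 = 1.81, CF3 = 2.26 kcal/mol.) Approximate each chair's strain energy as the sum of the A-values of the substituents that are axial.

trans

At 1,2 positions (parity opposite): cis → (a,e or e,a); trans → (e,e or a,a).
Best chair for cis: E = 1.81 kcal/mol; best chair for trans: E = 0.00 kcal/mol.
The trans isomer is lower by 1.81 kcal/mol.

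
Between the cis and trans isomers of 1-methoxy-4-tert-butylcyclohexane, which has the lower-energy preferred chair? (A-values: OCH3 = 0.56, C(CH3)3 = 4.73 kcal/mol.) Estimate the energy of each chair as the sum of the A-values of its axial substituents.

trans

At 1,4 positions (parity opposite): cis → (a,e or e,a); trans → (e,e or a,a).
Best chair for cis: E = 0.56 kcal/mol; best chair for trans: E = 0.00 kcal/mol.
The trans isomer is lower by 0.56 kcal/mol.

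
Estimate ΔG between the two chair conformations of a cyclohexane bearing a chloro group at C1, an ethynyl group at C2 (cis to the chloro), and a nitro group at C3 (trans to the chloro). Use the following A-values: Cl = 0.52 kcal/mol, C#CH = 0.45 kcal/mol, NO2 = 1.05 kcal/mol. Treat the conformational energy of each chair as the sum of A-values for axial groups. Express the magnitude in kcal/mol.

0.98 kcal/mol

Chair I (chloro axial, ethynyl equatorial, nitro equatorial): E = 0.52 kcal/mol.
Chair II (chloro equatorial, ethynyl axial, nitro axial): E = 1.50 kcal/mol.
ΔE = 1.50 − 0.52 = 0.98 kcal/mol; chair I is more stable.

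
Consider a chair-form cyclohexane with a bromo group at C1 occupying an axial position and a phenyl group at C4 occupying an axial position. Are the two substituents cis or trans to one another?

trans

C1 and C4 have opposite parity, so their axial bonds point in opposite directions.
With opposite-parity carbons, two substituents on the same face are one axial and one equatorial; opposite faces give both axial or both equatorial.
Here the groups are axial/axial → opposite face → trans.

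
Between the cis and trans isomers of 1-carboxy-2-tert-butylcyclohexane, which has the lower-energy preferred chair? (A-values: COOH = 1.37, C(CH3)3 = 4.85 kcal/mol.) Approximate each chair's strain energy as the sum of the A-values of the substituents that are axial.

At 1,2 positions (parity opposite): cis → (a,e or e,a); trans → (e,e or a,a).
Best chair for cis: E = 1.37 kcal/mol; best chair for trans: E = 0.00 kcal/mol.
The trans isomer is lower by 1.37 kcal/mol.

trans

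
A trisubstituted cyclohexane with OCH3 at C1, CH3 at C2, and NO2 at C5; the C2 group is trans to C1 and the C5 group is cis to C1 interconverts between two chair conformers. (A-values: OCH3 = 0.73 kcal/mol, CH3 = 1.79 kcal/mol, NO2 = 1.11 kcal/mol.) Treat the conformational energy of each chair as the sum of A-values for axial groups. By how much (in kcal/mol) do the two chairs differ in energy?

3.63 kcal/mol

Chair I (methoxy axial, methyl axial, nitro axial): E = 3.63 kcal/mol.
Chair II (methoxy equatorial, methyl equatorial, nitro equatorial): E = 0.00 kcal/mol.
ΔE = 3.63 − 0.00 = 3.63 kcal/mol; chair II is more stable.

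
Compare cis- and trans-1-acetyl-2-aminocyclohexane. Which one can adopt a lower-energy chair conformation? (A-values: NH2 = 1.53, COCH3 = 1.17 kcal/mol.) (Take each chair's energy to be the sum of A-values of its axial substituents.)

At 1,2 positions (parity opposite): cis → (a,e or e,a); trans → (e,e or a,a).
Best chair for cis: E = 1.17 kcal/mol; best chair for trans: E = 0.00 kcal/mol.
The trans isomer is lower by 1.17 kcal/mol.

trans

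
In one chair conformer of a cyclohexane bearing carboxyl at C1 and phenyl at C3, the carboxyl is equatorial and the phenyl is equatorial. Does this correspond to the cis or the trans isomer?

cis

C1 and C3 have the same parity, so their axial bonds point in the same direction.
With same-parity carbons, two substituents on the same face are both axial or both equatorial; opposite faces give one of each.
Here the groups are equatorial/equatorial → same face → cis.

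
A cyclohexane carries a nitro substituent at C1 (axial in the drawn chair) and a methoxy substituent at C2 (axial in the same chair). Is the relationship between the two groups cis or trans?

C1 and C2 have opposite parity, so their axial bonds point in opposite directions.
With opposite-parity carbons, two substituents on the same face are one axial and one equatorial; opposite faces give both axial or both equatorial.
Here the groups are axial/axial → opposite face → trans.

trans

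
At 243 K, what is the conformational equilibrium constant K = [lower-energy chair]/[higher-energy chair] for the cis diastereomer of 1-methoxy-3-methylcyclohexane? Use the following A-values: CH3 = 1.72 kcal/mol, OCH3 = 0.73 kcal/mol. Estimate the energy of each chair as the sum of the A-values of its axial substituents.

C1 and C3 have the same parity, so for the cis isomer the two substituents are e,e in one chair and a,a in the other.
Chair I (methyl axial, methoxy axial): E = 2.45 kcal/mol; chair II (methyl equatorial, methoxy equatorial): E = 0.00 kcal/mol.
ΔG = 2.45 kcal/mol between the two chairs.
K = exp(ΔG/RT) with R = 1.987×10⁻³ kcal mol⁻¹ K⁻¹ and T = 243 K gives K ≈ 160.

K ≈ 160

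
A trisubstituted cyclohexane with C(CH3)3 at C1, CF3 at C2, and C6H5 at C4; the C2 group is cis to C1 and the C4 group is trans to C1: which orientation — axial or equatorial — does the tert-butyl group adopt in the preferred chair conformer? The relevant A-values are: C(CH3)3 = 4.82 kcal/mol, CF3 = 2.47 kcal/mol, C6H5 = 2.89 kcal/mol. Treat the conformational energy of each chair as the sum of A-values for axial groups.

equatorial

Chair I (tert-butyl axial, trifluoromethyl equatorial, phenyl axial): E = 7.71 kcal/mol.
Chair II (tert-butyl equatorial, trifluoromethyl axial, phenyl equatorial): E = 2.47 kcal/mol.
Chair II is the more stable (lower-energy) conformer, and in that chair the tert-butyl group is equatorial.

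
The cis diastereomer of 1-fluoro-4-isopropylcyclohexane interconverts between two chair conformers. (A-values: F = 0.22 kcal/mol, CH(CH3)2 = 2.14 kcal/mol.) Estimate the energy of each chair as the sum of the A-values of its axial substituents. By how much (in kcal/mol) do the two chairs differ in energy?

1.92 kcal/mol

C1 and C4 have opposite parity, so for the cis isomer the two substituents are one axial and one equatorial in each chair.
Chair I (fluoro axial, isopropyl equatorial): E = 0.22 kcal/mol.
Chair II (fluoro equatorial, isopropyl axial): E = 2.14 kcal/mol.
ΔE = 2.14 − 0.22 = 1.92 kcal/mol; chair I is more stable.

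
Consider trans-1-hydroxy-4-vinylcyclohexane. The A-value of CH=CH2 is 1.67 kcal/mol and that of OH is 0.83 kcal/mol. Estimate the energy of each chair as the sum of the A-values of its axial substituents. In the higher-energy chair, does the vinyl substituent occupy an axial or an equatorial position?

C1 and C4 have opposite parity, so for the trans isomer the two substituents are e,e in one chair and a,a in the other.
Chair I (vinyl axial, hydroxyl axial): E = 2.50 kcal/mol.
Chair II (vinyl equatorial, hydroxyl equatorial): E = 0.00 kcal/mol.
Chair I is the less stable (higher-energy) conformer, and in that chair the vinyl group is axial.

axial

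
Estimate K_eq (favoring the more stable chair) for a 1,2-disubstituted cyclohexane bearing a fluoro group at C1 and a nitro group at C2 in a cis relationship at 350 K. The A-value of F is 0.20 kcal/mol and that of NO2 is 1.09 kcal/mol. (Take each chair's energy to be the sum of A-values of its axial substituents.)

C1 and C2 have opposite parity, so for the cis isomer the two substituents are one axial and one equatorial in each chair.
Chair I (fluoro axial, nitro equatorial): E = 0.20 kcal/mol; chair II (fluoro equatorial, nitro axial): E = 1.09 kcal/mol.
ΔG = 0.89 kcal/mol between the two chairs.
K = exp(ΔG/RT) with R = 1.987×10⁻³ kcal mol⁻¹ K⁻¹ and T = 350 K gives K ≈ 3.6.

K ≈ 3.60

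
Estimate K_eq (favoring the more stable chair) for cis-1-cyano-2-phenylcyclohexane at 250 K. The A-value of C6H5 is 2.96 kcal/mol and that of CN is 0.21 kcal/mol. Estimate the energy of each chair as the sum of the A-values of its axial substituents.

K ≈ 254

C1 and C2 have opposite parity, so for the cis isomer the two substituents are one axial and one equatorial in each chair.
Chair I (phenyl axial, cyano equatorial): E = 2.96 kcal/mol; chair II (phenyl equatorial, cyano axial): E = 0.21 kcal/mol.
ΔG = 2.75 kcal/mol between the two chairs.
K = exp(ΔG/RT) with R = 1.987×10⁻³ kcal mol⁻¹ K⁻¹ and T = 250 K gives K ≈ 254.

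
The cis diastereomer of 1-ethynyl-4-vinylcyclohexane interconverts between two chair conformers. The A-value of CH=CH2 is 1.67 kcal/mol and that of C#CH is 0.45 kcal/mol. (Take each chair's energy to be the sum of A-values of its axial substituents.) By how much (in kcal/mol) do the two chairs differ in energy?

1.22 kcal/mol

C1 and C4 have opposite parity, so for the cis isomer the two substituents are one axial and one equatorial in each chair.
Chair I (vinyl axial, ethynyl equatorial): E = 1.67 kcal/mol.
Chair II (vinyl equatorial, ethynyl axial): E = 0.45 kcal/mol.
ΔE = 1.67 − 0.45 = 1.22 kcal/mol; chair II is more stable.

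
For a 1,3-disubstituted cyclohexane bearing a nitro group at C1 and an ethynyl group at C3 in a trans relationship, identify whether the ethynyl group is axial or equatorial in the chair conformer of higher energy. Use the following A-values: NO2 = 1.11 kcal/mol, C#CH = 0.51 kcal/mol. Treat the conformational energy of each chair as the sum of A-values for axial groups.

equatorial

C1 and C3 have the same parity, so for the trans isomer the two substituents are one axial and one equatorial in each chair.
Chair I (nitro axial, ethynyl equatorial): E = 1.11 kcal/mol.
Chair II (nitro equatorial, ethynyl axial): E = 0.51 kcal/mol.
Chair I is the less stable (higher-energy) conformer, and in that chair the ethynyl group is equatorial.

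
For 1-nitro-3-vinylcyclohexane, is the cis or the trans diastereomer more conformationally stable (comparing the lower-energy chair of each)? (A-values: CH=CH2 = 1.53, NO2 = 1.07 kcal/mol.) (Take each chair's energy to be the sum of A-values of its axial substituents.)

At 1,3 positions (parity same): cis → (e,e or a,a); trans → (a,e or e,a).
Best chair for cis: E = 0.00 kcal/mol; best chair for trans: E = 1.07 kcal/mol.
The cis isomer is lower by 1.07 kcal/mol.

cis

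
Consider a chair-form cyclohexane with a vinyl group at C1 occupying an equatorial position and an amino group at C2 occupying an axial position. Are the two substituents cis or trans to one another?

cis

C1 and C2 have opposite parity, so their axial bonds point in opposite directions.
With opposite-parity carbons, two substituents on the same face are one axial and one equatorial; opposite faces give both axial or both equatorial.
Here the groups are equatorial/axial → same face → cis.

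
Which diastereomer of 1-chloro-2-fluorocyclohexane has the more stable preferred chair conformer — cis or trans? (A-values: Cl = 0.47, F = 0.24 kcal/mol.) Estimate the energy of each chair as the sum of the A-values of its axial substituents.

At 1,2 positions (parity opposite): cis → (a,e or e,a); trans → (e,e or a,a).
Best chair for cis: E = 0.24 kcal/mol; best chair for trans: E = 0.00 kcal/mol.
The trans isomer is lower by 0.24 kcal/mol.

trans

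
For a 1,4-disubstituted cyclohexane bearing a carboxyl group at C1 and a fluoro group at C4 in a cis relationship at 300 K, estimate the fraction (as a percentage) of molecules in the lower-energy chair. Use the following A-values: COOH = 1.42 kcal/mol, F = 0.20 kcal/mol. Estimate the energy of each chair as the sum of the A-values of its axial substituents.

88.6%

C1 and C4 have opposite parity, so for the cis isomer the two substituents are one axial and one equatorial in each chair.
Chair I (carboxyl axial, fluoro equatorial): E = 1.42 kcal/mol; chair II (carboxyl equatorial, fluoro axial): E = 0.20 kcal/mol.
ΔG = 1.22 kcal/mol between the two chairs.
K = exp(ΔG/RT) with R = 1.987×10⁻³ kcal mol⁻¹ K⁻¹ and T = 300 K gives K ≈ 7.74.
Fraction in the lower-energy chair = K/(K+1) = 88.6%.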